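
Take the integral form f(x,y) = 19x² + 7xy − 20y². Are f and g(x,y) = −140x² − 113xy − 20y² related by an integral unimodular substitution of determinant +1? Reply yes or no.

D₁ = 1569, D₂ = 1569
river cycle of f (length 46): (-20, 33, 6), (6, 39, -2), (-2, 37, 25), (25, 13, -14), (-14, 15, 24), (24, 33, -5), (-5, 37, 10), (10, 23, -26), (-26, 29, 7), (7, 27, -30), … (36 more)
river cycle of g (length 46): (-20, 33, 6), (6, 39, -2), (-2, 37, 25), (25, 13, -14), (-14, 15, 24), (24, 33, -5), (-5, 37, 10), (10, 23, -26), (-26, 29, 7), (7, 27, -30), … (36 more)
cycles coincide ⇒ equivalent

yes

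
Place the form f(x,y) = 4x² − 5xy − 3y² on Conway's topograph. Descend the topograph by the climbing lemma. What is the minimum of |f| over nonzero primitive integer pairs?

descent: ρ → (-3,5,4)  [lands on river]
river: ρ → (4,3,-4)
river: ρ → (-4,5,3)
river: ρ → (3,7,-2)
river: ρ → (-2,5,6)
river: ρ → (6,7,-1)
river: ρ → (-1,7,6)
river: ρ → (6,5,-2)
river: ρ → (-2,7,3)
river: ρ → (3,5,-4)
river: ρ → (-4,3,4)
river: ρ → (4,5,-3)
river: ρ → (-3,7,2)
river: ρ → (2,5,-6)
river: ρ → (-6,7,1)
river: ρ → (1,7,-6)
river: ρ → (-6,5,2)
river: ρ → (2,7,-3)
closes: descent 1, river 18
min |a| on river = 1

1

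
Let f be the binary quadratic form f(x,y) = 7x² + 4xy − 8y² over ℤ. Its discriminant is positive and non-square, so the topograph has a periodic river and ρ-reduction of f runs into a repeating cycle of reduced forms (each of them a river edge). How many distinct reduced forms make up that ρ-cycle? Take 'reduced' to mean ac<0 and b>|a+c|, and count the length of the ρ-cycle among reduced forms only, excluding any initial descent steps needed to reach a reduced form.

D = 240, ⌊√D⌋ = 15
river: ρ → (-8,12,3)
river: ρ → (3,12,-8)
river: ρ → (-8,4,7)
river: ρ → (7,10,-5)
river: ρ → (-5,10,7)
river: ρ → (7,4,-8)
ρ-cycle length = 6 (tail of 0 descent steps not counted)

6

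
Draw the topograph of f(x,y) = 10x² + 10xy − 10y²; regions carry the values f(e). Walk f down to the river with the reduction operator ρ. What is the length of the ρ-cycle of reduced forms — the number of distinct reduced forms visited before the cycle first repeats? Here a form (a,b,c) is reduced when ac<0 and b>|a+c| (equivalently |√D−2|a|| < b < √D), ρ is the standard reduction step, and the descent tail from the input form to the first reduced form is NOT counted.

D = 500, ⌊√D⌋ = 22
river: ρ → (-10,10,10)
river: ρ → (10,10,-10)
ρ-cycle length = 2 (tail of 0 descent steps not counted)

2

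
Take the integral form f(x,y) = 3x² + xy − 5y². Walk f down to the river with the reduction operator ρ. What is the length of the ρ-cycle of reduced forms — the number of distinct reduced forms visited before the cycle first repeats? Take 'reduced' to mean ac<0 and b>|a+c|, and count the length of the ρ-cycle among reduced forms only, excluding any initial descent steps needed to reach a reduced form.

D = 61, ⌊√D⌋ = 7
descent: ρ → (-5,-1,3)
descent: ρ → (3,7,-1)  [lands on river]
river: ρ → (-1,7,3)
river: ρ → (3,5,-3)
river: ρ → (-3,7,1)
river: ρ → (1,7,-3)
river: ρ → (-3,5,3)
ρ-cycle length = 6 (tail of 2 descent steps not counted)

6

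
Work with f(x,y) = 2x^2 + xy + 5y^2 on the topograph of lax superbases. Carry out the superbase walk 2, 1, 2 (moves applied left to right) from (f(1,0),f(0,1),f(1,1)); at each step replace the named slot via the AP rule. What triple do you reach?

start (2,5,8) = (f(1,0),f(0,1),f(1,1))
replace slot 2: 2·(2+8) − 5 = 15 → (2,15,8)
replace slot 1: 2·(15+8) − 2 = 44 → (44,15,8)
replace slot 2: 2·(44+8) − 15 = 89 → (44,89,8)

44,89,8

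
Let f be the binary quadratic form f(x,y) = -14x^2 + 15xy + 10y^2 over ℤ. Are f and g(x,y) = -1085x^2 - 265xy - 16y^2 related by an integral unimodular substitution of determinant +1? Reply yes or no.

D₁ = 785, D₂ = 785
river cycle of f (length 10): (10, 25, -4), (-4, 23, 16), (16, 9, -11), (-11, 13, 14), (14, 15, -10), (-10, 25, 4), (4, 23, -16), (-16, 9, 11), (11, 13, -14), (-14, 15, 10)
river cycle of g (length 10): (-16, 9, 11), (11, 13, -14), (-14, 15, 10), (10, 25, -4), (-4, 23, 16), (16, 9, -11), (-11, 13, 14), (14, 15, -10), (-10, 25, 4), (4, 23, -16)
cycles coincide ⇒ equivalent

yes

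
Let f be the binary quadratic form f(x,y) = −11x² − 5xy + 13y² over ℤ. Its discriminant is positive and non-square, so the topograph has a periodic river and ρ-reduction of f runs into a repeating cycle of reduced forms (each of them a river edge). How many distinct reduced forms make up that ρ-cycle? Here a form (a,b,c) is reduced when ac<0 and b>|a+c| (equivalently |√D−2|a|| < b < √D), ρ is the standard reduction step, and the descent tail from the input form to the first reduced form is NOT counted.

D = 597, ⌊√D⌋ = 24
descent: ρ → (13,5,-11)  [lands on river]
river: ρ → (-11,17,7)
river: ρ → (7,11,-17)
river: ρ → (-17,23,1)
river: ρ → (1,23,-17)
river: ρ → (-17,11,7)
river: ρ → (7,17,-11)
river: ρ → (-11,5,13)
river: ρ → (13,21,-3)
river: ρ → (-3,21,13)
ρ-cycle length = 10 (tail of 1 descent step not counted)

10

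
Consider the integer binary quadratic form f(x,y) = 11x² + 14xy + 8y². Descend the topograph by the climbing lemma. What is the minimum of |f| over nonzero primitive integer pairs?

translate: b→-8 (≡14 mod 22), so (11,14,8)→(11,-8,5)
flip: (11,-8,5)→(5,8,11)
translate: b→-2 (≡8 mod 10), so (5,8,11)→(5,-2,8)
reduced (well bottom): (5,-2,8) with a≤c, −a<b≤a
well minimum = a = 5

5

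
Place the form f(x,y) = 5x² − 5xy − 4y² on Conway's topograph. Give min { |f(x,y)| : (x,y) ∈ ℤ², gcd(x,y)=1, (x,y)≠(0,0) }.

descent: ρ → (-4,5,5)  [lands on river]
river: ρ → (5,5,-4)
river: ρ → (-4,3,6)
river: ρ → (6,9,-1)
river: ρ → (-1,9,6)
river: ρ → (6,3,-4)
closes: descent 1, river 6
min |a| on river = 1

1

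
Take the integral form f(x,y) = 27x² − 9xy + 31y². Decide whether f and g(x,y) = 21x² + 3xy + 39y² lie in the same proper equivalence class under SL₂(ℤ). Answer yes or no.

D₁ = -3267, D₂ = -3267
f: reduced (well bottom): (27,-9,31) with a≤c, −a<b≤a
g: reduced (well bottom): (21,3,39) with a≤c, −a<b≤a
reduced forms (27, -9, 31) vs (21, 3, 39) ⇒ inequivalent

no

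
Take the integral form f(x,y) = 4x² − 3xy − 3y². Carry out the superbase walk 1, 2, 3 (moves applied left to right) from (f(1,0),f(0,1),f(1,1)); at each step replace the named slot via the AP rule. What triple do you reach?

start (4,-3,-2) = (f(1,0),f(0,1),f(1,1))
replace slot 1: 2·((-3)+(-2)) − 4 = -14 → (-14,-3,-2)
replace slot 2: 2·((-14)+(-2)) − (-3) = -29 → (-14,-29,-2)
replace slot 3: 2·((-14)+(-29)) − (-2) = -84 → (-14,-29,-84)

-14,-29,-84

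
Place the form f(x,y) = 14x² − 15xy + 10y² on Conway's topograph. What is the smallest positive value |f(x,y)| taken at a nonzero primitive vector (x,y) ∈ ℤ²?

translate: b→13 (≡-15 mod 28), so (14,-15,10)→(14,13,9)
flip: (14,13,9)→(9,-13,14)
translate: b→5 (≡-13 mod 18), so (9,-13,14)→(9,5,10)
reduced (well bottom): (9,5,10) with a≤c, −a<b≤a
well minimum = a = 9

9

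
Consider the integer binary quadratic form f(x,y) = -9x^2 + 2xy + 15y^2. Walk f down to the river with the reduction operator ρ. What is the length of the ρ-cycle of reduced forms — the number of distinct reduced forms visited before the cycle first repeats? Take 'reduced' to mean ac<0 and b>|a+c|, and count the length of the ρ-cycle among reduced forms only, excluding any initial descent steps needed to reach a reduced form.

D = 544, ⌊√D⌋ = 23
descent: ρ → (15,-2,-9)
descent: ρ → (-9,20,4)  [lands on river]
river: ρ → (4,20,-9)
river: ρ → (-9,16,8)
river: ρ → (8,16,-9)
ρ-cycle length = 4 (tail of 2 descent steps not counted)

4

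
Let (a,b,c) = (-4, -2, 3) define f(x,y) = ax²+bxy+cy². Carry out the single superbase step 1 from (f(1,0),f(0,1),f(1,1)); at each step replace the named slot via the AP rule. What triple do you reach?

start (-4,3,-3) = (f(1,0),f(0,1),f(1,1))
replace slot 1: 2·(3+(-3)) − (-4) = 4 → (4,3,-3)

4,3,-3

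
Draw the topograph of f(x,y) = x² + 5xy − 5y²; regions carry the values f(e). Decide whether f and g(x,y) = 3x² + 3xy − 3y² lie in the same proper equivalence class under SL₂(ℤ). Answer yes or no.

D₁ = 45, D₂ = 45
river cycle of f (length 2): (-5, 5, 1), (1, 5, -5)
river cycle of g (length 2): (-3, 3, 3), (3, 3, -3)
cycles differ ⇒ inequivalent

no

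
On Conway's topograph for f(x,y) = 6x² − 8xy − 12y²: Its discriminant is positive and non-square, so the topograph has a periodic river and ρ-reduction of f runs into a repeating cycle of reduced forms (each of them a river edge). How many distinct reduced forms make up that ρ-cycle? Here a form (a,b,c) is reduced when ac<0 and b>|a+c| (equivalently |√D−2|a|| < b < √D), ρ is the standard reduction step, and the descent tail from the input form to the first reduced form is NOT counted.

D = 352, ⌊√D⌋ = 18
descent: ρ → (-12,8,6)  [lands on river]
river: ρ → (6,16,-4)
river: ρ → (-4,16,6)
river: ρ → (6,8,-12)
river: ρ → (-12,16,2)
river: ρ → (2,16,-12)
ρ-cycle length = 6 (tail of 1 descent step not counted)

6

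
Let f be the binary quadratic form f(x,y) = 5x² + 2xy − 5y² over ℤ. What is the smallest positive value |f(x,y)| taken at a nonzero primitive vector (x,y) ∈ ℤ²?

river: ρ → (-5,8,2)
river: ρ → (2,8,-5)
river: ρ → (-5,2,5)
river: ρ → (5,8,-2)
river: ρ → (-2,8,5)
river: ρ → (5,2,-5)
closes: descent 0, river 6
min |a| on river = 2

2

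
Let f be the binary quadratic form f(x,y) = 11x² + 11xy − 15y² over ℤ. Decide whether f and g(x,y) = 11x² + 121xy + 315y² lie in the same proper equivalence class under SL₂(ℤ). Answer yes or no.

D₁ = 781, D₂ = 781
river cycle of f (length 18): (-15, 19, 7), (7, 23, -9), (-9, 13, 17), (17, 21, -5), (-5, 19, 21), (21, 23, -3), (-3, 25, 13), (13, 27, -1), (-1, 27, 13), (13, 25, -3), … (8 more)
river cycle of g (length 18): (11, 11, -15), (-15, 19, 7), (7, 23, -9), (-9, 13, 17), (17, 21, -5), (-5, 19, 21), (21, 23, -3), (-3, 25, 13), (13, 27, -1), (-1, 27, 13), … (8 more)
cycles coincide ⇒ equivalent

yes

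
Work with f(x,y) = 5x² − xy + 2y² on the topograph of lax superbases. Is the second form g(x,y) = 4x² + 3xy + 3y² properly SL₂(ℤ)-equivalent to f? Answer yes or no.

D₁ = -39, D₂ = -39
f: flip: (5,-1,2)→(2,1,5)
f: reduced (well bottom): (2,1,5) with a≤c, −a<b≤a
g: flip: (4,3,3)→(3,-3,4)
g: translate: b→3 (≡-3 mod 6), so (3,-3,4)→(3,3,4)
g: reduced (well bottom): (3,3,4) with a≤c, −a<b≤a
reduced forms (2, 1, 5) vs (3, 3, 4) ⇒ inequivalent

no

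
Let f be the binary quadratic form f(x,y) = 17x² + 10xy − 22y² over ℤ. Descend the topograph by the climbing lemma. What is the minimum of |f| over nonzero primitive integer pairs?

river: ρ → (-22,34,5)
river: ρ → (5,36,-15)
river: ρ → (-15,24,17)
river: ρ → (17,10,-22)
closes: descent 0, river 4
min |a| on river = 5

5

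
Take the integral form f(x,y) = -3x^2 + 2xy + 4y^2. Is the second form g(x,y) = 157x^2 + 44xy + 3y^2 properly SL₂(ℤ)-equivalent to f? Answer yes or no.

D₁ = 52, D₂ = 52
river cycle of f (length 10): (4, 6, -1), (-1, 6, 4), (4, 2, -3), (-3, 4, 3), (3, 2, -4), (-4, 6, 1), (1, 6, -4), (-4, 2, 3), (3, 4, -3), (-3, 2, 4)
river cycle of g (length 10): (3, 4, -3), (-3, 2, 4), (4, 6, -1), (-1, 6, 4), (4, 2, -3), (-3, 4, 3), (3, 2, -4), (-4, 6, 1), (1, 6, -4), (-4, 2, 3)
cycles coincide ⇒ equivalent

yes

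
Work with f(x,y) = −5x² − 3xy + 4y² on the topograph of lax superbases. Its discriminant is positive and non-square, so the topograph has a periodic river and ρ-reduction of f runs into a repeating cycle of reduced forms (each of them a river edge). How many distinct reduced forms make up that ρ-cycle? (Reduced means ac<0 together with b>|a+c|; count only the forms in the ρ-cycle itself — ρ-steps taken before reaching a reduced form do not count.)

D = 89, ⌊√D⌋ = 9
descent: ρ → (4,3,-5)  [lands on river]
river: ρ → (-5,7,2)
river: ρ → (2,9,-1)
river: ρ → (-1,9,2)
river: ρ → (2,7,-5)
river: ρ → (-5,3,4)
river: ρ → (4,5,-4)
river: ρ → (-4,3,5)
river: ρ → (5,7,-2)
river: ρ → (-2,9,1)
river: ρ → (1,9,-2)
river: ρ → (-2,7,5)
river: ρ → (5,3,-4)
river: ρ → (-4,5,4)
ρ-cycle length = 14 (tail of 1 descent step not counted)

14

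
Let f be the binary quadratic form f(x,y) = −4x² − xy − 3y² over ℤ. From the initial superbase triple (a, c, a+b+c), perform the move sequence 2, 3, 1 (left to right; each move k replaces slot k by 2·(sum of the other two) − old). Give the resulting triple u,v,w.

start (-4,-3,-8) = (f(1,0),f(0,1),f(1,1))
replace slot 2: 2·((-4)+(-8)) − (-3) = -21 → (-4,-21,-8)
replace slot 3: 2·((-4)+(-21)) − (-8) = -42 → (-4,-21,-42)
replace slot 1: 2·((-21)+(-42)) − (-4) = -122 → (-122,-21,-42)

-122,-21,-42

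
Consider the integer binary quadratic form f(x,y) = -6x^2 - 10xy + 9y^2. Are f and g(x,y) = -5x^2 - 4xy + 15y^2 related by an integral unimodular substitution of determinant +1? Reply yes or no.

D₁ = 316, D₂ = 316
river cycle of f (length 6): (9, 10, -6), (-6, 14, 5), (5, 16, -3), (-3, 14, 10), (10, 6, -7), (-7, 8, 9)
river cycle of g (length 6): (-5, 16, 3), (3, 14, -10), (-10, 6, 7), (7, 8, -9), (-9, 10, 6), (6, 14, -5)
cycles differ ⇒ inequivalent

no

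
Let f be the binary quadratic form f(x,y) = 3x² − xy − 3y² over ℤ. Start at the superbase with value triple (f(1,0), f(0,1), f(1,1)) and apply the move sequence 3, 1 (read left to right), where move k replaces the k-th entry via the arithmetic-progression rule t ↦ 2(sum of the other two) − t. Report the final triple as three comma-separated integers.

start (3,-3,-1) = (f(1,0),f(0,1),f(1,1))
replace slot 3: 2·(3+(-3)) − (-1) = 1 → (3,-3,1)
replace slot 1: 2·((-3)+1) − 3 = -7 → (-7,-3,1)

-7,-3,1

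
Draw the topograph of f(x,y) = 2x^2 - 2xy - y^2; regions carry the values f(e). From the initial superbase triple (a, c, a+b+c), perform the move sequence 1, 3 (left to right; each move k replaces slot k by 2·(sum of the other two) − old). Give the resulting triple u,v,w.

start (2,-1,-1) = (f(1,0),f(0,1),f(1,1))
replace slot 1: 2·((-1)+(-1)) − 2 = -6 → (-6,-1,-1)
replace slot 3: 2·((-6)+(-1)) − (-1) = -13 → (-6,-1,-13)

-6,-1,-13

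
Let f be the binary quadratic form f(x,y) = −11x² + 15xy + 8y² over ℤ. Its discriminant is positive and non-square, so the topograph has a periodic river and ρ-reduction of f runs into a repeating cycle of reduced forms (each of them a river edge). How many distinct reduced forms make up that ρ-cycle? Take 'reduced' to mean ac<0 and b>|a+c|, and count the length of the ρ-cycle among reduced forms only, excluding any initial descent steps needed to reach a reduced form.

D = 577, ⌊√D⌋ = 24
river: ρ → (8,17,-9)
river: ρ → (-9,19,6)
river: ρ → (6,17,-12)
river: ρ → (-12,7,11)
river: ρ → (11,15,-8)
river: ρ → (-8,17,9)
river: ρ → (9,19,-6)
river: ρ → (-6,17,12)
river: ρ → (12,7,-11)
river: ρ → (-11,15,8)
ρ-cycle length = 10 (tail of 0 descent steps not counted)

10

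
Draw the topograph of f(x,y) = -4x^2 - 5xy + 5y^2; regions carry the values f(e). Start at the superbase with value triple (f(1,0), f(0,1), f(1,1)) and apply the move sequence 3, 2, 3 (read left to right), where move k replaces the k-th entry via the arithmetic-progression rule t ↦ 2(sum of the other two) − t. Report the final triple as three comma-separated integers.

start (-4,5,-4) = (f(1,0),f(0,1),f(1,1))
replace slot 3: 2·((-4)+5) − (-4) = 6 → (-4,5,6)
replace slot 2: 2·((-4)+6) − 5 = -1 → (-4,-1,6)
replace slot 3: 2·((-4)+(-1)) − 6 = -16 → (-4,-1,-16)

-4,-1,-16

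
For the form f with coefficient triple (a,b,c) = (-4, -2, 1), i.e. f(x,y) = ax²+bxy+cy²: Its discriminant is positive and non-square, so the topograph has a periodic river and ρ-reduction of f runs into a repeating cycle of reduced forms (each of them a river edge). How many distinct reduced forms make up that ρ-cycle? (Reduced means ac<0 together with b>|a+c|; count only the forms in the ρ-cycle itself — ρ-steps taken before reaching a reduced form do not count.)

D = 20, ⌊√D⌋ = 4
descent: ρ → (1,4,-1)  [lands on river]
river: ρ → (-1,4,1)
ρ-cycle length = 2 (tail of 1 descent step not counted)

2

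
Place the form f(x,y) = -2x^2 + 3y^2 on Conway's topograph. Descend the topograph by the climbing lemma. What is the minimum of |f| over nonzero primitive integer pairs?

descent: ρ → (3,0,-2)
descent: ρ → (-2,4,1)  [lands on river]
river: ρ → (1,4,-2)
closes: descent 2, river 2
min |a| on river = 1

1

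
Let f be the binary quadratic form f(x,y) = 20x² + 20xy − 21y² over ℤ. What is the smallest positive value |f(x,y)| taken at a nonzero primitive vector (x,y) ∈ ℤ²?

river: ρ → (-21,22,19)
river: ρ → (19,16,-24)
river: ρ → (-24,32,11)
river: ρ → (11,34,-21)
river: ρ → (-21,8,24)
river: ρ → (24,40,-5)
river: ρ → (-5,40,24)
river: ρ → (24,8,-21)
river: ρ → (-21,34,11)
river: ρ → (11,32,-24)
river: ρ → (-24,16,19)
river: ρ → (19,22,-21)
river: ρ → (-21,20,20)
river: ρ → (20,20,-21)
closes: descent 0, river 14
min |a| on river = 5

5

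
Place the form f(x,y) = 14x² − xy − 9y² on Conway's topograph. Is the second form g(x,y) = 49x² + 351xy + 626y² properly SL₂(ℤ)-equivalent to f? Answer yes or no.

D₁ = 505, D₂ = 505
river cycle of f (length 6): (-9, 19, 4), (4, 21, -4), (-4, 19, 9), (9, 17, -6), (-6, 19, 6), (6, 17, -9)
river cycle of g (length 6): (6, 17, -9), (-9, 19, 4), (4, 21, -4), (-4, 19, 9), (9, 17, -6), (-6, 19, 6)
cycles coincide ⇒ equivalent

yes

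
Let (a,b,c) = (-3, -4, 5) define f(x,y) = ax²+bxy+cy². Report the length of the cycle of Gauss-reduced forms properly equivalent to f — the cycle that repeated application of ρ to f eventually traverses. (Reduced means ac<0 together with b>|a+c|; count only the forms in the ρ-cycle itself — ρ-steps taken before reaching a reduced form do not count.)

D = 76, ⌊√D⌋ = 8
descent: ρ → (5,4,-3)  [lands on river]
river: ρ → (-3,8,1)
river: ρ → (1,8,-3)
river: ρ → (-3,4,5)
river: ρ → (5,6,-2)
river: ρ → (-2,6,5)
ρ-cycle length = 6 (tail of 1 descent step not counted)

6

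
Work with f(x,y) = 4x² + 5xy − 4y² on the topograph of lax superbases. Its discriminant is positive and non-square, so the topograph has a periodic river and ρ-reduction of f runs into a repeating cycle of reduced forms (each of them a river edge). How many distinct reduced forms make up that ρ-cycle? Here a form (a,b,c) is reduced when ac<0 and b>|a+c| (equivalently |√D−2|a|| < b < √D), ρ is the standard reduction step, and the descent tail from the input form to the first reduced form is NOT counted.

D = 89, ⌊√D⌋ = 9
river: ρ → (-4,3,5)
river: ρ → (5,7,-2)
river: ρ → (-2,9,1)
river: ρ → (1,9,-2)
river: ρ → (-2,7,5)
river: ρ → (5,3,-4)
river: ρ → (-4,5,4)
river: ρ → (4,3,-5)
river: ρ → (-5,7,2)
river: ρ → (2,9,-1)
river: ρ → (-1,9,2)
river: ρ → (2,7,-5)
river: ρ → (-5,3,4)
river: ρ → (4,5,-4)
ρ-cycle length = 14 (tail of 0 descent steps not counted)

14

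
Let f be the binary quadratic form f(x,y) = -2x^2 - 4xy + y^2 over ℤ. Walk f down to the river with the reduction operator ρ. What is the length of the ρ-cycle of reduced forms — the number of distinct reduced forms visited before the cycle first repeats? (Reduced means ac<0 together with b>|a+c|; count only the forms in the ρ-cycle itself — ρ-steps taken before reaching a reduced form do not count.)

D = 24, ⌊√D⌋ = 4
descent: ρ → (1,4,-2)  [lands on river]
river: ρ → (-2,4,1)
ρ-cycle length = 2 (tail of 1 descent step not counted)

2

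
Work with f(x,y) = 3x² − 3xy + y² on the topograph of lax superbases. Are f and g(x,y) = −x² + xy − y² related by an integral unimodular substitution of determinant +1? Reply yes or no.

D₁ = -3, D₂ = -3
f: translate: b→3 (≡-3 mod 6), so (3,-3,1)→(3,3,1)
f: flip: (3,3,1)→(1,-3,3)
f: translate: b→1 (≡-3 mod 2), so (1,-3,3)→(1,1,1)
f: reduced (well bottom): (1,1,1) with a≤c, −a<b≤a
g is negative-definite; reduce −g:
−g: translate: b→1 (≡-1 mod 2), so (1,-1,1)→(1,1,1)
−g: reduced (well bottom): (1,1,1) with a≤c, −a<b≤a
flip sign back: reduced form of g is (-1,-1,-1)
reduced forms (1, 1, 1) vs (-1, -1, -1) ⇒ inequivalent

no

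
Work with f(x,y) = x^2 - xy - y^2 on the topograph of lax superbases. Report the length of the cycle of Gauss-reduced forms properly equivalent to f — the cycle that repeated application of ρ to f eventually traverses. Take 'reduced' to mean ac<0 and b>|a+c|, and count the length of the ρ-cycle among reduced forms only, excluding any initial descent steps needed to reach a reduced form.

D = 5, ⌊√D⌋ = 2
descent: ρ → (-1,1,1)  [lands on river]
river: ρ → (1,1,-1)
ρ-cycle length = 2 (tail of 1 descent step not counted)

2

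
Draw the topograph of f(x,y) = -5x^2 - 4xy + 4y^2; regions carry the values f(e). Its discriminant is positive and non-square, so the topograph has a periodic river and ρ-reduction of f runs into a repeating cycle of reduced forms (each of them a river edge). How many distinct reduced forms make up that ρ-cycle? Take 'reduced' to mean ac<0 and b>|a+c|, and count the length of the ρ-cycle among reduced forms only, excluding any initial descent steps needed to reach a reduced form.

D = 96, ⌊√D⌋ = 9
descent: ρ → (4,4,-5)  [lands on river]
river: ρ → (-5,6,3)
river: ρ → (3,6,-5)
river: ρ → (-5,4,4)
ρ-cycle length = 4 (tail of 1 descent step not counted)

4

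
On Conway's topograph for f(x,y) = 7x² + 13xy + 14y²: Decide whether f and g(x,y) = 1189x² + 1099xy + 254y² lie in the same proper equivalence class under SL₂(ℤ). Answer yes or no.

D₁ = -223, D₂ = -223
f: translate: b→-1 (≡13 mod 14), so (7,13,14)→(7,-1,8)
f: reduced (well bottom): (7,-1,8) with a≤c, −a<b≤a
g: flip: (1189,1099,254)→(254,-1099,1189)
g: translate: b→-83 (≡-1099 mod 508), so (254,-1099,1189)→(254,-83,7)
g: flip: (254,-83,7)→(7,83,254)
g: translate: b→-1 (≡83 mod 14), so (7,83,254)→(7,-1,8)
g: reduced (well bottom): (7,-1,8) with a≤c, −a<b≤a
reduced forms (7, -1, 8) vs (7, -1, 8) ⇒ equivalent

yes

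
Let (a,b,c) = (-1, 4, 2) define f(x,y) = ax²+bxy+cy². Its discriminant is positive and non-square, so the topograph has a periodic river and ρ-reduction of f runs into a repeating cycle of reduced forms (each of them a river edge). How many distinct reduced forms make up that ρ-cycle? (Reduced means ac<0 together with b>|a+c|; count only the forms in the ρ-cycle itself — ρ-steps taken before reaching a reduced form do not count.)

D = 24, ⌊√D⌋ = 4
river: ρ → (2,4,-1)
river: ρ → (-1,4,2)
ρ-cycle length = 2 (tail of 0 descent steps not counted)

2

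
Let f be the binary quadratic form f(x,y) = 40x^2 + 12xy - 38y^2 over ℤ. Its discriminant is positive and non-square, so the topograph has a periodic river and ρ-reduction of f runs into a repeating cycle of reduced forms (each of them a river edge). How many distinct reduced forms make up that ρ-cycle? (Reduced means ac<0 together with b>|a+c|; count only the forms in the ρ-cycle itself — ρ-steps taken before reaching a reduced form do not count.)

D = 6224, ⌊√D⌋ = 78
river: ρ → (-38,64,14)
river: ρ → (14,76,-8)
river: ρ → (-8,68,50)
river: ρ → (50,32,-26)
river: ρ → (-26,72,10)
river: ρ → (10,68,-40)
river: ρ → (-40,12,38)
river: ρ → (38,64,-14)
river: ρ → (-14,76,8)
river: ρ → (8,68,-50)
river: ρ → (-50,32,26)
river: ρ → (26,72,-10)
river: ρ → (-10,68,40)
river: ρ → (40,12,-38)
ρ-cycle length = 14 (tail of 0 descent steps not counted)

14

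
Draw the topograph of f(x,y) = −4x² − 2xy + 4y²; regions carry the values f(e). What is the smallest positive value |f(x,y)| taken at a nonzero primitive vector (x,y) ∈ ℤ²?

descent: ρ → (4,2,-4)  [lands on river]
river: ρ → (-4,6,2)
river: ρ → (2,6,-4)
river: ρ → (-4,2,4)
river: ρ → (4,6,-2)
river: ρ → (-2,6,4)
closes: descent 1, river 6
min |a| on river = 2

2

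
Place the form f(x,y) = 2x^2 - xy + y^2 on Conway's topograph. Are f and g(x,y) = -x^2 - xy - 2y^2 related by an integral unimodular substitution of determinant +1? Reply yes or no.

D₁ = -7, D₂ = -7
f: flip: (2,-1,1)→(1,1,2)
f: reduced (well bottom): (1,1,2) with a≤c, −a<b≤a
g is negative-definite; reduce −g:
−g: reduced (well bottom): (1,1,2) with a≤c, −a<b≤a
flip sign back: reduced form of g is (-1,-1,-2)
reduced forms (1, 1, 2) vs (-1, -1, -2) ⇒ inequivalent

no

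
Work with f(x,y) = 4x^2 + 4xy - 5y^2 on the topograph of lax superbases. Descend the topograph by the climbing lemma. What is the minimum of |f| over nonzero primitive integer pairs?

river: ρ → (-5,6,3)
river: ρ → (3,6,-5)
river: ρ → (-5,4,4)
river: ρ → (4,4,-5)
closes: descent 0, river 4
min |a| on river = 3

3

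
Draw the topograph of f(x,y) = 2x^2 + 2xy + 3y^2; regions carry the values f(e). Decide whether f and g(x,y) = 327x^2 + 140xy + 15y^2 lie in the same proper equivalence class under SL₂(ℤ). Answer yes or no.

D₁ = -20, D₂ = -20
f: reduced (well bottom): (2,2,3) with a≤c, −a<b≤a
g: flip: (327,140,15)→(15,-140,327)
g: translate: b→10 (≡-140 mod 30), so (15,-140,327)→(15,10,2)
g: flip: (15,10,2)→(2,-10,15)
g: translate: b→2 (≡-10 mod 4), so (2,-10,15)→(2,2,3)
g: reduced (well bottom): (2,2,3) with a≤c, −a<b≤a
reduced forms (2, 2, 3) vs (2, 2, 3) ⇒ equivalent

yes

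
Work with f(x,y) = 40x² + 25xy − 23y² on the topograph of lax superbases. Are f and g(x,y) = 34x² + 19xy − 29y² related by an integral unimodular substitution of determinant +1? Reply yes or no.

D₁ = 4305, D₂ = 4305
river cycle of f (length 8): (-23, 21, 42), (42, 63, -2), (-2, 65, 10), (10, 55, -32), (-32, 9, 33), (33, 57, -8), (-8, 55, 40), (40, 25, -23)
river cycle of g (length 10): (-29, 39, 24), (24, 57, -11), (-11, 53, 34), (34, 15, -30), (-30, 45, 19), (19, 31, -44), (-44, 57, 6), (6, 63, -14), (-14, 49, 34), (34, 19, -29)
cycles differ ⇒ inequivalent

no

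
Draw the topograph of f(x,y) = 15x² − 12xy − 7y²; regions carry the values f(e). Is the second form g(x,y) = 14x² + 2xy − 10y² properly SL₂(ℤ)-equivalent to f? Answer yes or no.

D₁ = 564, D₂ = 564
river cycle of f (length 6): (-7, 12, 15), (15, 18, -4), (-4, 22, 5), (5, 18, -12), (-12, 6, 11), (11, 16, -7)
river cycle of g (length 4): (-10, 18, 6), (6, 18, -10), (-10, 22, 2), (2, 22, -10)
cycles differ ⇒ inequivalent

no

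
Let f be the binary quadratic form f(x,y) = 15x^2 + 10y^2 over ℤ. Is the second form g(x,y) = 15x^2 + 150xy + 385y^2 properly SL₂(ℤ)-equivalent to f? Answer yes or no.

D₁ = -600, D₂ = -600
f: flip: (15,0,10)→(10,0,15)
f: reduced (well bottom): (10,0,15) with a≤c, −a<b≤a
g: translate: b→0 (≡150 mod 30), so (15,150,385)→(15,0,10)
g: flip: (15,0,10)→(10,0,15)
g: reduced (well bottom): (10,0,15) with a≤c, −a<b≤a
reduced forms (10, 0, 15) vs (10, 0, 15) ⇒ equivalent

yes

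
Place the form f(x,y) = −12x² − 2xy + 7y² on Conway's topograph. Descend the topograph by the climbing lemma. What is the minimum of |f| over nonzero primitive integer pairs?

descent: ρ → (7,16,-3)  [lands on river]
river: ρ → (-3,14,12)
river: ρ → (12,10,-5)
river: ρ → (-5,10,12)
river: ρ → (12,14,-3)
river: ρ → (-3,16,7)
river: ρ → (7,12,-7)
river: ρ → (-7,16,3)
river: ρ → (3,14,-12)
river: ρ → (-12,10,5)
river: ρ → (5,10,-12)
river: ρ → (-12,14,3)
river: ρ → (3,16,-7)
river: ρ → (-7,12,7)
closes: descent 1, river 14
min |a| on river = 3

3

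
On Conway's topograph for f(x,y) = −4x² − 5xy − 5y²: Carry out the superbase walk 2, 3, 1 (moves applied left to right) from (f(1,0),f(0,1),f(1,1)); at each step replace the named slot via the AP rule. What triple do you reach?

start (-4,-5,-14) = (f(1,0),f(0,1),f(1,1))
replace slot 2: 2·((-4)+(-14)) − (-5) = -31 → (-4,-31,-14)
replace slot 3: 2·((-4)+(-31)) − (-14) = -56 → (-4,-31,-56)
replace slot 1: 2·((-31)+(-56)) − (-4) = -170 → (-170,-31,-56)

-170,-31,-56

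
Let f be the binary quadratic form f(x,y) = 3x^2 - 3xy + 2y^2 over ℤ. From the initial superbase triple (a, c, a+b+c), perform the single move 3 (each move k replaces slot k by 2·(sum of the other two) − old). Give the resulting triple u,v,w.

start (3,2,2) = (f(1,0),f(0,1),f(1,1))
replace slot 3: 2·(3+2) − 2 = 8 → (3,2,8)

3,2,8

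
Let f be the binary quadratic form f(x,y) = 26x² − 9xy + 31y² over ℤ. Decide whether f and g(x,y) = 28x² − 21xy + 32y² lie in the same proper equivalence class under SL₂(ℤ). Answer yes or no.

D₁ = -3143, D₂ = -3143
f: reduced (well bottom): (26,-9,31) with a≤c, −a<b≤a
g: reduced (well bottom): (28,-21,32) with a≤c, −a<b≤a
reduced forms (26, -9, 31) vs (28, -21, 32) ⇒ inequivalent

no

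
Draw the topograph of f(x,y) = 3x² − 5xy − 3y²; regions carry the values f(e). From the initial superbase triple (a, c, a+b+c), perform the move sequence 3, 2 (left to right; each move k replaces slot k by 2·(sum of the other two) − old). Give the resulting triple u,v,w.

start (3,-3,-5) = (f(1,0),f(0,1),f(1,1))
replace slot 3: 2·(3+(-3)) − (-5) = 5 → (3,-3,5)
replace slot 2: 2·(3+5) − (-3) = 19 → (3,19,5)

3,19,5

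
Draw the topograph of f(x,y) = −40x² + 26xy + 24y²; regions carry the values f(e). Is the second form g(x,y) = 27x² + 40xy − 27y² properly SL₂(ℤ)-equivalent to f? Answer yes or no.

D₁ = 4516, D₂ = 4516
river cycle of f (length 10): (24, 22, -42), (-42, 62, 4), (4, 66, -10), (-10, 54, 40), (40, 26, -24), (-24, 22, 42), (42, 62, -4), (-4, 66, 10), (10, 54, -40), (-40, 26, 24)
river cycle of g (length 10): (-27, 14, 40), (40, 66, -1), (-1, 66, 40), (40, 14, -27), (-27, 40, 27), (27, 14, -40), (-40, 66, 1), (1, 66, -40), (-40, 14, 27), (27, 40, -27)
cycles differ ⇒ inequivalent

no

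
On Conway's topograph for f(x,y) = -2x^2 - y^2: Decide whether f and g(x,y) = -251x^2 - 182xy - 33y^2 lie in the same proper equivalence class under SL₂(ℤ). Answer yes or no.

D₁ = -8, D₂ = -8
f is negative-definite; reduce −f:
−f: flip: (2,0,1)→(1,0,2)
−f: reduced (well bottom): (1,0,2) with a≤c, −a<b≤a
flip sign back: reduced form of f is (-1,0,-2)
g is negative-definite; reduce −g:
−g: flip: (251,182,33)→(33,-182,251)
−g: translate: b→16 (≡-182 mod 66), so (33,-182,251)→(33,16,2)
−g: flip: (33,16,2)→(2,-16,33)
−g: translate: b→0 (≡-16 mod 4), so (2,-16,33)→(2,0,1)
−g: flip: (2,0,1)→(1,0,2)
−g: reduced (well bottom): (1,0,2) with a≤c, −a<b≤a
flip sign back: reduced form of g is (-1,0,-2)
reduced forms (-1, 0, -2) vs (-1, 0, -2) ⇒ equivalent

yes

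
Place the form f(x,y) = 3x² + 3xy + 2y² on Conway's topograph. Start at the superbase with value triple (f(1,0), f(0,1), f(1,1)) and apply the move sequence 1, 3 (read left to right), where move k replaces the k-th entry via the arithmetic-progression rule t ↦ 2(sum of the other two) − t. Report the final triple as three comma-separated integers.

start (3,2,8) = (f(1,0),f(0,1),f(1,1))
replace slot 1: 2·(2+8) − 3 = 17 → (17,2,8)
replace slot 3: 2·(17+2) − 8 = 30 → (17,2,30)

17,2,30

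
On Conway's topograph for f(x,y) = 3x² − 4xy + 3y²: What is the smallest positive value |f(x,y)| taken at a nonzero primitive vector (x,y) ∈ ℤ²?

translate: b→2 (≡-4 mod 6), so (3,-4,3)→(3,2,2)
flip: (3,2,2)→(2,-2,3)
translate: b→2 (≡-2 mod 4), so (2,-2,3)→(2,2,3)
reduced (well bottom): (2,2,3) with a≤c, −a<b≤a
well minimum = a = 2

2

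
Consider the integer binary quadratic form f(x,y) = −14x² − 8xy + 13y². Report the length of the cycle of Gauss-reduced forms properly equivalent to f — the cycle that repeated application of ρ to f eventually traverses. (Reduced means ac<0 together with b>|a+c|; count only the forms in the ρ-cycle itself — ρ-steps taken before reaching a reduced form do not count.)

D = 792, ⌊√D⌋ = 28
descent: ρ → (13,8,-14)  [lands on river]
river: ρ → (-14,20,7)
river: ρ → (7,22,-11)
river: ρ → (-11,22,7)
river: ρ → (7,20,-14)
river: ρ → (-14,8,13)
river: ρ → (13,18,-9)
river: ρ → (-9,18,13)
ρ-cycle length = 8 (tail of 1 descent step not counted)

8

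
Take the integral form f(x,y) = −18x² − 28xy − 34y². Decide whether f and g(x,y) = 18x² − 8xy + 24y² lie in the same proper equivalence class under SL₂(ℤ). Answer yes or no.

D₁ = -1664, D₂ = -1664
f is negative-definite; reduce −f:
−f: translate: b→-8 (≡28 mod 36), so (18,28,34)→(18,-8,24)
−f: reduced (well bottom): (18,-8,24) with a≤c, −a<b≤a
flip sign back: reduced form of f is (-18,8,-24)
g: reduced (well bottom): (18,-8,24) with a≤c, −a<b≤a
reduced forms (-18, 8, -24) vs (18, -8, 24) ⇒ inequivalent

no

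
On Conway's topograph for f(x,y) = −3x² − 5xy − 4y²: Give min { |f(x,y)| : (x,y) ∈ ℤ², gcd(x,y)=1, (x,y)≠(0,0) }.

translate: b→-1 (≡5 mod 6), so (3,5,4)→(3,-1,2)
flip: (3,-1,2)→(2,1,3)
reduced (well bottom): (2,1,3) with a≤c, −a<b≤a
well minimum |f| = |-2| = 2 (negative-definite)

2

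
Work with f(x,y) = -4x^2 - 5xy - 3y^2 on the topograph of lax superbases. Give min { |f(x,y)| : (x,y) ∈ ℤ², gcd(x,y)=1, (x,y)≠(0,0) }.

translate: b→-3 (≡5 mod 8), so (4,5,3)→(4,-3,2)
flip: (4,-3,2)→(2,3,4)
translate: b→-1 (≡3 mod 4), so (2,3,4)→(2,-1,3)
reduced (well bottom): (2,-1,3) with a≤c, −a<b≤a
well minimum |f| = |-2| = 2 (negative-definite)

2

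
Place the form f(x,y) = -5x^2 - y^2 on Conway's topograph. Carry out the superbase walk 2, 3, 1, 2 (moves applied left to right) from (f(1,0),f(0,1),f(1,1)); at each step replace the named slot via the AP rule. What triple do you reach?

start (-5,-1,-6) = (f(1,0),f(0,1),f(1,1))
replace slot 2: 2·((-5)+(-6)) − (-1) = -21 → (-5,-21,-6)
replace slot 3: 2·((-5)+(-21)) − (-6) = -46 → (-5,-21,-46)
replace slot 1: 2·((-21)+(-46)) − (-5) = -129 → (-129,-21,-46)
replace slot 2: 2·((-129)+(-46)) − (-21) = -329 → (-129,-329,-46)

-129,-329,-46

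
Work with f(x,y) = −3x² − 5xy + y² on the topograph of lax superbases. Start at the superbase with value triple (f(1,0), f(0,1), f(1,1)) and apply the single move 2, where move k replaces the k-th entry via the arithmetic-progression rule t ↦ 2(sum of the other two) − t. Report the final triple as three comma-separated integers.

start (-3,1,-7) = (f(1,0),f(0,1),f(1,1))
replace slot 2: 2·((-3)+(-7)) − 1 = -21 → (-3,-21,-7)

-3,-21,-7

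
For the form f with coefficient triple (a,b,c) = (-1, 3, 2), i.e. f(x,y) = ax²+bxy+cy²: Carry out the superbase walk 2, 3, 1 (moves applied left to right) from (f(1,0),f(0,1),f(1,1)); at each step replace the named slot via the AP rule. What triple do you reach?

start (-1,2,4) = (f(1,0),f(0,1),f(1,1))
replace slot 2: 2·((-1)+4) − 2 = 4 → (-1,4,4)
replace slot 3: 2·((-1)+4) − 4 = 2 → (-1,4,2)
replace slot 1: 2·(4+2) − (-1) = 13 → (13,4,2)

13,4,2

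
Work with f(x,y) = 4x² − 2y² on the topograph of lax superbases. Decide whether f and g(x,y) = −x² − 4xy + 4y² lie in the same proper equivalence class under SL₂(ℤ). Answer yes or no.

D₁ = 32, D₂ = 32
river cycle of f (length 2): (-2, 4, 2), (2, 4, -2)
river cycle of g (length 2): (4, 4, -1), (-1, 4, 4)
cycles differ ⇒ inequivalent

no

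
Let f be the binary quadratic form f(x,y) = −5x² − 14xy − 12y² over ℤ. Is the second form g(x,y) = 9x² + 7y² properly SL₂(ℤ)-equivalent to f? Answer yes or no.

D₁ = -44, D₂ = -252
discriminants differ ⇒ not SL₂(ℤ)-equivalent

no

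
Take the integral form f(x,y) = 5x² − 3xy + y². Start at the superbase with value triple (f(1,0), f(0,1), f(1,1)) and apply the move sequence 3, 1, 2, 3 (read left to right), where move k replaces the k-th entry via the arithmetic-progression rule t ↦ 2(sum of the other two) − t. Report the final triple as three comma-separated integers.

start (5,1,3) = (f(1,0),f(0,1),f(1,1))
replace slot 3: 2·(5+1) − 3 = 9 → (5,1,9)
replace slot 1: 2·(1+9) − 5 = 15 → (15,1,9)
replace slot 2: 2·(15+9) − 1 = 47 → (15,47,9)
replace slot 3: 2·(15+47) − 9 = 115 → (15,47,115)

15,47,115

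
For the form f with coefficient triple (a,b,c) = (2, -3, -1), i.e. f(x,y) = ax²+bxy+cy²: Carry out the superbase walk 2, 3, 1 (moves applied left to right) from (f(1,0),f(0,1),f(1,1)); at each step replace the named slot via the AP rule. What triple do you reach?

start (2,-1,-2) = (f(1,0),f(0,1),f(1,1))
replace slot 2: 2·(2+(-2)) − (-1) = 1 → (2,1,-2)
replace slot 3: 2·(2+1) − (-2) = 8 → (2,1,8)
replace slot 1: 2·(1+8) − 2 = 16 → (16,1,8)

16,1,8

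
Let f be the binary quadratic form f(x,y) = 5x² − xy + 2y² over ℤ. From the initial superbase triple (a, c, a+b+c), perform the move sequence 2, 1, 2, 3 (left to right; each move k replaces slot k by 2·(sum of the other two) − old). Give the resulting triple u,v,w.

start (5,2,6) = (f(1,0),f(0,1),f(1,1))
replace slot 2: 2·(5+6) − 2 = 20 → (5,20,6)
replace slot 1: 2·(20+6) − 5 = 47 → (47,20,6)
replace slot 2: 2·(47+6) − 20 = 86 → (47,86,6)
replace slot 3: 2·(47+86) − 6 = 260 → (47,86,260)

47,86,260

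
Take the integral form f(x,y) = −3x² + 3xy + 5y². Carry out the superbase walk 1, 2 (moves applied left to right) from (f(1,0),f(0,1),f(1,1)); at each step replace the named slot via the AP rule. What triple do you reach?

start (-3,5,5) = (f(1,0),f(0,1),f(1,1))
replace slot 1: 2·(5+5) − (-3) = 23 → (23,5,5)
replace slot 2: 2·(23+5) − 5 = 51 → (23,51,5)

23,51,5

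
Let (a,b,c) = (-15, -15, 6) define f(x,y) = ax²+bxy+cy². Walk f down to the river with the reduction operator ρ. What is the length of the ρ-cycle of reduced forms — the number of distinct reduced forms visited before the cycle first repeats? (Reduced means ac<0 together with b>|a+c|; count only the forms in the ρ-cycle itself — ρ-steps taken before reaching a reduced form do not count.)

D = 585, ⌊√D⌋ = 24
descent: ρ → (6,15,-15)  [lands on river]
river: ρ → (-15,15,6)
river: ρ → (6,21,-6)
river: ρ → (-6,15,15)
river: ρ → (15,15,-6)
river: ρ → (-6,21,6)
ρ-cycle length = 6 (tail of 1 descent step not counted)

6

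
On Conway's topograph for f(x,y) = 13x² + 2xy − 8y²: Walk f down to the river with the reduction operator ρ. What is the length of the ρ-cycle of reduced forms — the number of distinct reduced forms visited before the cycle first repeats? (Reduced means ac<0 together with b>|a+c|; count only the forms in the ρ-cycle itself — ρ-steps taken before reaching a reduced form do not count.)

D = 420, ⌊√D⌋ = 20
descent: ρ → (-8,14,7)  [lands on river]
river: ρ → (7,14,-8)
river: ρ → (-8,18,3)
river: ρ → (3,18,-8)
ρ-cycle length = 4 (tail of 1 descent step not counted)

4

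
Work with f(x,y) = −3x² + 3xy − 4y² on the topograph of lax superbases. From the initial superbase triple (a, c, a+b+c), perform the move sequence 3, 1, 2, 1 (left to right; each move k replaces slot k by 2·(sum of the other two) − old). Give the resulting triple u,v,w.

start (-3,-4,-4) = (f(1,0),f(0,1),f(1,1))
replace slot 3: 2·((-3)+(-4)) − (-4) = -10 → (-3,-4,-10)
replace slot 1: 2·((-4)+(-10)) − (-3) = -25 → (-25,-4,-10)
replace slot 2: 2·((-25)+(-10)) − (-4) = -66 → (-25,-66,-10)
replace slot 1: 2·((-66)+(-10)) − (-25) = -127 → (-127,-66,-10)

-127,-66,-10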